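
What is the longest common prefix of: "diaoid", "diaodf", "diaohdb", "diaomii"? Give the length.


Words: diaoid, diaodf, diaohdb, diaomii
  Position 0: all 'd' => match
  Position 1: all 'i' => match
  Position 2: all 'a' => match
  Position 3: all 'o' => match
  Position 4: ('i', 'd', 'h', 'm') => mismatch, stop
LCP = "diao" (length 4)

4


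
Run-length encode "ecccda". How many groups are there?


Input: ecccda
Scanning for consecutive runs:
  Group 1: 'e' x 1 (positions 0-0)
  Group 2: 'c' x 3 (positions 1-3)
  Group 3: 'd' x 1 (positions 4-4)
  Group 4: 'a' x 1 (positions 5-5)
Total groups: 4

4


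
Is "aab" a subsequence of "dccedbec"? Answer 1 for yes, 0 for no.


Check if "aab" is a subsequence of "dccedbec"
Greedy scan:
  Position 0 ('d'): no match needed
  Position 1 ('c'): no match needed
  Position 2 ('c'): no match needed
  Position 3 ('e'): no match needed
  Position 4 ('d'): no match needed
  Position 5 ('b'): no match needed
  Position 6 ('e'): no match needed
  Position 7 ('c'): no match needed
Only matched 0/3 characters => not a subsequence

0


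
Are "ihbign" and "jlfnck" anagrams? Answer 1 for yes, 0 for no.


Strings: "ihbign", "jlfnck"
Sorted first:  bghiin
Sorted second: cfjkln
Differ at position 0: 'b' vs 'c' => not anagrams

0


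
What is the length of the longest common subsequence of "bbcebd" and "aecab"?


LCS of "bbcebd" and "aecab"
DP table:
           a    e    c    a    b
      0    0    0    0    0    0
  b   0    0    0    0    0    1
  b   0    0    0    0    0    1
  c   0    0    0    1    1    1
  e   0    0    1    1    1    1
  b   0    0    1    1    1    2
  d   0    0    1    1    1    2
LCS length = dp[6][5] = 2

2


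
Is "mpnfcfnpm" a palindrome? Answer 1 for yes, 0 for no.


Input: mpnfcfnpm
Reversed: mpnfcfnpm
  Compare pos 0 ('m') with pos 8 ('m'): match
  Compare pos 1 ('p') with pos 7 ('p'): match
  Compare pos 2 ('n') with pos 6 ('n'): match
  Compare pos 3 ('f') with pos 5 ('f'): match
Result: palindrome

1


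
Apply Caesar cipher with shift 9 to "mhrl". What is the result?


Caesar cipher: shift "mhrl" by 9
  'm' (pos 12) + 9 = pos 21 = 'v'
  'h' (pos 7) + 9 = pos 16 = 'q'
  'r' (pos 17) + 9 = pos 0 = 'a'
  'l' (pos 11) + 9 = pos 20 = 'u'
Result: vqau

vqau


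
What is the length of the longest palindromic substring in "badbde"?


Input: "badbde"
Checking substrings for palindromes:
  [2:5] "dbd" (len 3) => palindrome
Longest palindromic substring: "dbd" with length 3

3


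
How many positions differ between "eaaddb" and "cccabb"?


Comparing "eaaddb" and "cccabb" position by position:
  Position 0: 'e' vs 'c' => DIFFER
  Position 1: 'a' vs 'c' => DIFFER
  Position 2: 'a' vs 'c' => DIFFER
  Position 3: 'd' vs 'a' => DIFFER
  Position 4: 'd' vs 'b' => DIFFER
  Position 5: 'b' vs 'b' => same
Positions that differ: 5

5


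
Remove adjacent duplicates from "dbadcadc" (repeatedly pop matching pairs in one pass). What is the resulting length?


Input: dbadcadc
Stack-based adjacent duplicate removal:
  Read 'd': push. Stack: d
  Read 'b': push. Stack: db
  Read 'a': push. Stack: dba
  Read 'd': push. Stack: dbad
  Read 'c': push. Stack: dbadc
  Read 'a': push. Stack: dbadca
  Read 'd': push. Stack: dbadcad
  Read 'c': push. Stack: dbadcadc
Final stack: "dbadcadc" (length 8)

8


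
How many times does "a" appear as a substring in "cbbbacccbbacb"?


Searching for "a" in "cbbbacccbbacb"
Scanning each position:
  Position 0: "c" => no
  Position 1: "b" => no
  Position 2: "b" => no
  Position 3: "b" => no
  Position 4: "a" => MATCH
  Position 5: "c" => no
  Position 6: "c" => no
  Position 7: "c" => no
  Position 8: "b" => no
  Position 9: "b" => no
  Position 10: "a" => MATCH
  Position 11: "c" => no
  Position 12: "b" => no
Total occurrences: 2

2


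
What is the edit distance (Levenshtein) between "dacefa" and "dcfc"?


Computing edit distance: "dacefa" -> "dcfc"
DP table:
           d    c    f    c
      0    1    2    3    4
  d   1    0    1    2    3
  a   2    1    1    2    3
  c   3    2    1    2    2
  e   4    3    2    2    3
  f   5    4    3    2    3
  a   6    5    4    3    3
Edit distance = dp[6][4] = 3

3


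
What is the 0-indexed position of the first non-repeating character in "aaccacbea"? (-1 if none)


Input: aaccacbea
Character frequencies:
  'a': 4
  'b': 1
  'c': 3
  'e': 1
Scanning left to right for freq == 1:
  Position 0 ('a'): freq=4, skip
  Position 1 ('a'): freq=4, skip
  Position 2 ('c'): freq=3, skip
  Position 3 ('c'): freq=3, skip
  Position 4 ('a'): freq=4, skip
  Position 5 ('c'): freq=3, skip
  Position 6 ('b'): unique! => answer = 6

6


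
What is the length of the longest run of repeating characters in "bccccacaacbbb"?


Input: "bccccacaacbbb"
Scanning for longest run:
  Position 1 ('c'): new char, reset run to 1
  Position 2 ('c'): continues run of 'c', length=2
  Position 3 ('c'): continues run of 'c', length=3
  Position 4 ('c'): continues run of 'c', length=4
  Position 5 ('a'): new char, reset run to 1
  Position 6 ('c'): new char, reset run to 1
  Position 7 ('a'): new char, reset run to 1
  Position 8 ('a'): continues run of 'a', length=2
  Position 9 ('c'): new char, reset run to 1
  Position 10 ('b'): new char, reset run to 1
  Position 11 ('b'): continues run of 'b', length=2
  Position 12 ('b'): continues run of 'b', length=3
Longest run: 'c' with length 4

4


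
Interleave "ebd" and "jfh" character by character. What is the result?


Interleaving "ebd" and "jfh":
  Position 0: 'e' from first, 'j' from second => "ej"
  Position 1: 'b' from first, 'f' from second => "bf"
  Position 2: 'd' from first, 'h' from second => "dh"
Result: ejbfdh

ejbfdh


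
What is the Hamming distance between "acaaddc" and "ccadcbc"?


Comparing "acaaddc" and "ccadcbc" position by position:
  Position 0: 'a' vs 'c' => differ
  Position 1: 'c' vs 'c' => same
  Position 2: 'a' vs 'a' => same
  Position 3: 'a' vs 'd' => differ
  Position 4: 'd' vs 'c' => differ
  Position 5: 'd' vs 'b' => differ
  Position 6: 'c' vs 'c' => same
Total differences (Hamming distance): 4

4


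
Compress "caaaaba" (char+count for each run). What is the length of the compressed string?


Input: caaaaba
Runs:
  'c' x 1 => "c1"
  'a' x 4 => "a4"
  'b' x 1 => "b1"
  'a' x 1 => "a1"
Compressed: "c1a4b1a1"
Compressed length: 8

8


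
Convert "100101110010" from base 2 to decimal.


Input: "100101110010" in base 2
Positional expansion:
  Digit '1' (value 1) x 2^11 = 2048
  Digit '0' (value 0) x 2^10 = 0
  Digit '0' (value 0) x 2^9 = 0
  Digit '1' (value 1) x 2^8 = 256
  Digit '0' (value 0) x 2^7 = 0
  Digit '1' (value 1) x 2^6 = 64
  Digit '1' (value 1) x 2^5 = 32
  Digit '1' (value 1) x 2^4 = 16
  Digit '0' (value 0) x 2^3 = 0
  Digit '0' (value 0) x 2^2 = 0
  Digit '1' (value 1) x 2^1 = 2
  Digit '0' (value 0) x 2^0 = 0
Sum = 2418

2418


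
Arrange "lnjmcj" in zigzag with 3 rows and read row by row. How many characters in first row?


Zigzag "lnjmcj" into 3 rows:
Placing characters:
  'l' => row 0
  'n' => row 1
  'j' => row 2
  'm' => row 1
  'c' => row 0
  'j' => row 1
Rows:
  Row 0: "lc"
  Row 1: "nmj"
  Row 2: "j"
First row length: 2

2


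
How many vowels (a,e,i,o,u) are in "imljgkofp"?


Input: imljgkofp
Checking each character:
  'i' at position 0: vowel (running total: 1)
  'm' at position 1: consonant
  'l' at position 2: consonant
  'j' at position 3: consonant
  'g' at position 4: consonant
  'k' at position 5: consonant
  'o' at position 6: vowel (running total: 2)
  'f' at position 7: consonant
  'p' at position 8: consonant
Total vowels: 2

2


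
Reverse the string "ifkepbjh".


Input: ifkepbjh
Reading characters right to left:
  Position 7: 'h'
  Position 6: 'j'
  Position 5: 'b'
  Position 4: 'p'
  Position 3: 'e'
  Position 2: 'k'
  Position 1: 'f'
  Position 0: 'i'
Reversed: hjbpekfi

hjbpekfi


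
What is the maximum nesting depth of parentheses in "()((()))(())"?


Input: "()((()))(())"
Tracking depth:
  Position 0 '(': depth becomes 1
  Position 1 ')': depth becomes 0
  Position 2 '(': depth becomes 1
  Position 3 '(': depth becomes 2
  Position 4 '(': depth becomes 3
  Position 5 ')': depth becomes 2
  Position 6 ')': depth becomes 1
  Position 7 ')': depth becomes 0
  Position 8 '(': depth becomes 1
  Position 9 '(': depth becomes 2
  Position 10 ')': depth becomes 1
  Position 11 ')': depth becomes 0
Maximum depth reached: 3

3


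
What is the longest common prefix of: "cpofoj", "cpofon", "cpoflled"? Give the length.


Words: cpofoj, cpofon, cpoflled
  Position 0: all 'c' => match
  Position 1: all 'p' => match
  Position 2: all 'o' => match
  Position 3: all 'f' => match
  Position 4: ('o', 'o', 'l') => mismatch, stop
LCP = "cpof" (length 4)

4


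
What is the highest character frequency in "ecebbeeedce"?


Input: ecebbeeedce
Character counts:
  'b': 2
  'c': 2
  'd': 1
  'e': 6
Maximum frequency: 6

6


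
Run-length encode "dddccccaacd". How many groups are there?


Input: dddccccaacd
Scanning for consecutive runs:
  Group 1: 'd' x 3 (positions 0-2)
  Group 2: 'c' x 4 (positions 3-6)
  Group 3: 'a' x 2 (positions 7-8)
  Group 4: 'c' x 1 (positions 9-9)
  Group 5: 'd' x 1 (positions 10-10)
Total groups: 5

5


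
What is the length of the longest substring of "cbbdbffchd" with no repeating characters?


Input: "cbbdbffchd"
Sliding window (track last position of each char):
  Position 0 ('c'): window [0,0] length 1 -- new best
  Position 1 ('b'): window [0,1] length 2 -- new best
  Position 2 ('b'): repeat (last at 1), move window start to 2
  Position 2 ('b'): window [2,2] length 1
  Position 3 ('d'): window [2,3] length 2
  Position 4 ('b'): repeat (last at 2), move window start to 3
  Position 4 ('b'): window [3,4] length 2
  Position 5 ('f'): window [3,5] length 3 -- new best
  Position 6 ('f'): repeat (last at 5), move window start to 6
  Position 6 ('f'): window [6,6] length 1
  Position 7 ('c'): window [6,7] length 2
  Position 8 ('h'): window [6,8] length 3
  Position 9 ('d'): window [6,9] length 4 -- new best
Longest substring with no repeats: "fchd" with length 4

4


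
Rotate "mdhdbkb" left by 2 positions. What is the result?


Input: "mdhdbkb", rotate left by 2
First 2 characters: "md"
Remaining characters: "hdbkb"
Concatenate remaining + first: "hdbkb" + "md" = "hdbkbmd"

hdbkbmd


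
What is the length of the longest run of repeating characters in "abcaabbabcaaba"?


Input: "abcaabbabcaaba"
Scanning for longest run:
  Position 1 ('b'): new char, reset run to 1
  Position 2 ('c'): new char, reset run to 1
  Position 3 ('a'): new char, reset run to 1
  Position 4 ('a'): continues run of 'a', length=2
  Position 5 ('b'): new char, reset run to 1
  Position 6 ('b'): continues run of 'b', length=2
  Position 7 ('a'): new char, reset run to 1
  Position 8 ('b'): new char, reset run to 1
  Position 9 ('c'): new char, reset run to 1
  Position 10 ('a'): new char, reset run to 1
  Position 11 ('a'): continues run of 'a', length=2
  Position 12 ('b'): new char, reset run to 1
  Position 13 ('a'): new char, reset run to 1
Longest run: 'a' with length 2

2


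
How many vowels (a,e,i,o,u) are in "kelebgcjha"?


Input: kelebgcjha
Checking each character:
  'k' at position 0: consonant
  'e' at position 1: vowel (running total: 1)
  'l' at position 2: consonant
  'e' at position 3: vowel (running total: 2)
  'b' at position 4: consonant
  'g' at position 5: consonant
  'c' at position 6: consonant
  'j' at position 7: consonant
  'h' at position 8: consonant
  'a' at position 9: vowel (running total: 3)
Total vowels: 3

3


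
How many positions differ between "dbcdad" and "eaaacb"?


Comparing "dbcdad" and "eaaacb" position by position:
  Position 0: 'd' vs 'e' => DIFFER
  Position 1: 'b' vs 'a' => DIFFER
  Position 2: 'c' vs 'a' => DIFFER
  Position 3: 'd' vs 'a' => DIFFER
  Position 4: 'a' vs 'c' => DIFFER
  Position 5: 'd' vs 'b' => DIFFER
Positions that differ: 6

6


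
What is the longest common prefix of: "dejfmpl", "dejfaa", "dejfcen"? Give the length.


Words: dejfmpl, dejfaa, dejfcen
  Position 0: all 'd' => match
  Position 1: all 'e' => match
  Position 2: all 'j' => match
  Position 3: all 'f' => match
  Position 4: ('m', 'a', 'c') => mismatch, stop
LCP = "dejf" (length 4)

4


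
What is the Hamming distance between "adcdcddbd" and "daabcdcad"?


Comparing "adcdcddbd" and "daabcdcad" position by position:
  Position 0: 'a' vs 'd' => differ
  Position 1: 'd' vs 'a' => differ
  Position 2: 'c' vs 'a' => differ
  Position 3: 'd' vs 'b' => differ
  Position 4: 'c' vs 'c' => same
  Position 5: 'd' vs 'd' => same
  Position 6: 'd' vs 'c' => differ
  Position 7: 'b' vs 'a' => differ
  Position 8: 'd' vs 'd' => same
Total differences (Hamming distance): 6

6


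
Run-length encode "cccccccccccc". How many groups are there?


Input: cccccccccccc
Scanning for consecutive runs:
  Group 1: 'c' x 12 (positions 0-11)
Total groups: 1

1


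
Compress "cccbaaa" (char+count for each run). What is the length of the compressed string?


Input: cccbaaa
Runs:
  'c' x 3 => "c3"
  'b' x 1 => "b1"
  'a' x 3 => "a3"
Compressed: "c3b1a3"
Compressed length: 6

6


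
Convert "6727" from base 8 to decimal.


Input: "6727" in base 8
Positional expansion:
  Digit '6' (value 6) x 8^3 = 3072
  Digit '7' (value 7) x 8^2 = 448
  Digit '2' (value 2) x 8^1 = 16
  Digit '7' (value 7) x 8^0 = 7
Sum = 3543

3543


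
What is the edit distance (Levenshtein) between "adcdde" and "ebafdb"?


Computing edit distance: "adcdde" -> "ebafdb"
DP table:
           e    b    a    f    d    b
      0    1    2    3    4    5    6
  a   1    1    2    2    3    4    5
  d   2    2    2    3    3    3    4
  c   3    3    3    3    4    4    4
  d   4    4    4    4    4    4    5
  d   5    5    5    5    5    4    5
  e   6    5    6    6    6    5    5
Edit distance = dp[6][6] = 5

5


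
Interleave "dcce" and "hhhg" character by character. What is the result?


Interleaving "dcce" and "hhhg":
  Position 0: 'd' from first, 'h' from second => "dh"
  Position 1: 'c' from first, 'h' from second => "ch"
  Position 2: 'c' from first, 'h' from second => "ch"
  Position 3: 'e' from first, 'g' from second => "eg"
Result: dhchcheg

dhchcheg


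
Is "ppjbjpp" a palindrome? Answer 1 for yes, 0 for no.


Input: ppjbjpp
Reversed: ppjbjpp
  Compare pos 0 ('p') with pos 6 ('p'): match
  Compare pos 1 ('p') with pos 5 ('p'): match
  Compare pos 2 ('j') with pos 4 ('j'): match
Result: palindrome

1


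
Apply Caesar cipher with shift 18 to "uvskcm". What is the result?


Caesar cipher: shift "uvskcm" by 18
  'u' (pos 20) + 18 = pos 12 = 'm'
  'v' (pos 21) + 18 = pos 13 = 'n'
  's' (pos 18) + 18 = pos 10 = 'k'
  'k' (pos 10) + 18 = pos 2 = 'c'
  'c' (pos 2) + 18 = pos 20 = 'u'
  'm' (pos 12) + 18 = pos 4 = 'e'
Result: mnkcue

mnkcue


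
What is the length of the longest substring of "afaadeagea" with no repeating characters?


Input: "afaadeagea"
Sliding window (track last position of each char):
  Position 0 ('a'): window [0,0] length 1 -- new best
  Position 1 ('f'): window [0,1] length 2 -- new best
  Position 2 ('a'): repeat (last at 0), move window start to 1
  Position 2 ('a'): window [1,2] length 2
  Position 3 ('a'): repeat (last at 2), move window start to 3
  Position 3 ('a'): window [3,3] length 1
  Position 4 ('d'): window [3,4] length 2
  Position 5 ('e'): window [3,5] length 3 -- new best
  Position 6 ('a'): repeat (last at 3), move window start to 4
  Position 6 ('a'): window [4,6] length 3
  Position 7 ('g'): window [4,7] length 4 -- new best
  Position 8 ('e'): repeat (last at 5), move window start to 6
  Position 8 ('e'): window [6,8] length 3
  Position 9 ('a'): repeat (last at 6), move window start to 7
  Position 9 ('a'): window [7,9] length 3
Longest substring with no repeats: "deag" with length 4

4


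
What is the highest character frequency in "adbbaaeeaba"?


Input: adbbaaeeaba
Character counts:
  'a': 5
  'b': 3
  'd': 1
  'e': 2
Maximum frequency: 5

5


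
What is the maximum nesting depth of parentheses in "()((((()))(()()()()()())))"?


Input: "()((((()))(()()()()()())))"
Tracking depth:
  Position 0 '(': depth becomes 1
  Position 1 ')': depth becomes 0
  Position 2 '(': depth becomes 1
  Position 3 '(': depth becomes 2
  Position 4 '(': depth becomes 3
  Position 5 '(': depth becomes 4
  Position 6 '(': depth becomes 5
  Position 7 ')': depth becomes 4
  Position 8 ')': depth becomes 3
  Position 9 ')': depth becomes 2
  Position 10 '(': depth becomes 3
  Position 11 '(': depth becomes 4
  Position 12 ')': depth becomes 3
  Position 13 '(': depth becomes 4
  Position 14 ')': depth becomes 3
  Position 15 '(': depth becomes 4
  Position 16 ')': depth becomes 3
  Position 17 '(': depth becomes 4
  Position 18 ')': depth becomes 3
  Position 19 '(': depth becomes 4
  Position 20 ')': depth becomes 3
  Position 21 '(': depth becomes 4
  Position 22 ')': depth becomes 3
  Position 23 ')': depth becomes 2
  Position 24 ')': depth becomes 1
  Position 25 ')': depth becomes 0
Maximum depth reached: 5

5


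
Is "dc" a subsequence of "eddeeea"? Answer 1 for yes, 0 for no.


Check if "dc" is a subsequence of "eddeeea"
Greedy scan:
  Position 0 ('e'): no match needed
  Position 1 ('d'): matches sub[0] = 'd'
  Position 2 ('d'): no match needed
  Position 3 ('e'): no match needed
  Position 4 ('e'): no match needed
  Position 5 ('e'): no match needed
  Position 6 ('a'): no match needed
Only matched 1/2 characters => not a subsequence

0


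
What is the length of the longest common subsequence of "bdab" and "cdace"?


LCS of "bdab" and "cdace"
DP table:
           c    d    a    c    e
      0    0    0    0    0    0
  b   0    0    0    0    0    0
  d   0    0    1    1    1    1
  a   0    0    1    2    2    2
  b   0    0    1    2    2    2
LCS length = dp[4][5] = 2

2


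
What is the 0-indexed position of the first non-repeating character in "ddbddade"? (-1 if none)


Input: ddbddade
Character frequencies:
  'a': 1
  'b': 1
  'd': 5
  'e': 1
Scanning left to right for freq == 1:
  Position 0 ('d'): freq=5, skip
  Position 1 ('d'): freq=5, skip
  Position 2 ('b'): unique! => answer = 2

2


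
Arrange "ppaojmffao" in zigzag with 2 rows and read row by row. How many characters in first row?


Zigzag "ppaojmffao" into 2 rows:
Placing characters:
  'p' => row 0
  'p' => row 1
  'a' => row 0
  'o' => row 1
  'j' => row 0
  'm' => row 1
  'f' => row 0
  'f' => row 1
  'a' => row 0
  'o' => row 1
Rows:
  Row 0: "pajfa"
  Row 1: "pomfo"
First row length: 5

5


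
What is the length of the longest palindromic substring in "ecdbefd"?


Input: "ecdbefd"
Checking substrings for palindromes:
  No multi-char palindromic substrings found
Longest palindromic substring: "e" with length 1

1


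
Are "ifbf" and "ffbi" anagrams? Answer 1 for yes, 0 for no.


Strings: "ifbf", "ffbi"
Sorted first:  bffi
Sorted second: bffi
Sorted forms match => anagrams

1


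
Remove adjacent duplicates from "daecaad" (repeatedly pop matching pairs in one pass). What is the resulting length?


Input: daecaad
Stack-based adjacent duplicate removal:
  Read 'd': push. Stack: d
  Read 'a': push. Stack: da
  Read 'e': push. Stack: dae
  Read 'c': push. Stack: daec
  Read 'a': push. Stack: daeca
  Read 'a': matches stack top 'a' => pop. Stack: daec
  Read 'd': push. Stack: daecd
Final stack: "daecd" (length 5)

5


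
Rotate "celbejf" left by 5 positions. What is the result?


Input: "celbejf", rotate left by 5
First 5 characters: "celbe"
Remaining characters: "jf"
Concatenate remaining + first: "jf" + "celbe" = "jfcelbe"

jfcelbe


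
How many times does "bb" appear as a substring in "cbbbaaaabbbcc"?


Searching for "bb" in "cbbbaaaabbbcc"
Scanning each position:
  Position 0: "cb" => no
  Position 1: "bb" => MATCH
  Position 2: "bb" => MATCH
  Position 3: "ba" => no
  Position 4: "aa" => no
  Position 5: "aa" => no
  Position 6: "aa" => no
  Position 7: "ab" => no
  Position 8: "bb" => MATCH
  Position 9: "bb" => MATCH
  Position 10: "bc" => no
  Position 11: "cc" => no
Total occurrences: 4

4


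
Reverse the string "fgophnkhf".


Input: fgophnkhf
Reading characters right to left:
  Position 8: 'f'
  Position 7: 'h'
  Position 6: 'k'
  Position 5: 'n'
  Position 4: 'h'
  Position 3: 'p'
  Position 2: 'o'
  Position 1: 'g'
  Position 0: 'f'
Reversed: fhknhpogf

fhknhpogf


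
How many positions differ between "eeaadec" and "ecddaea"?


Comparing "eeaadec" and "ecddaea" position by position:
  Position 0: 'e' vs 'e' => same
  Position 1: 'e' vs 'c' => DIFFER
  Position 2: 'a' vs 'd' => DIFFER
  Position 3: 'a' vs 'd' => DIFFER
  Position 4: 'd' vs 'a' => DIFFER
  Position 5: 'e' vs 'e' => same
  Position 6: 'c' vs 'a' => DIFFER
Positions that differ: 5

5


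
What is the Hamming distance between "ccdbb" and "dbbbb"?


Comparing "ccdbb" and "dbbbb" position by position:
  Position 0: 'c' vs 'd' => differ
  Position 1: 'c' vs 'b' => differ
  Position 2: 'd' vs 'b' => differ
  Position 3: 'b' vs 'b' => same
  Position 4: 'b' vs 'b' => same
Total differences (Hamming distance): 3

3


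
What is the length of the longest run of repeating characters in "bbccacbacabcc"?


Input: "bbccacbacabcc"
Scanning for longest run:
  Position 1 ('b'): continues run of 'b', length=2
  Position 2 ('c'): new char, reset run to 1
  Position 3 ('c'): continues run of 'c', length=2
  Position 4 ('a'): new char, reset run to 1
  Position 5 ('c'): new char, reset run to 1
  Position 6 ('b'): new char, reset run to 1
  Position 7 ('a'): new char, reset run to 1
  Position 8 ('c'): new char, reset run to 1
  Position 9 ('a'): new char, reset run to 1
  Position 10 ('b'): new char, reset run to 1
  Position 11 ('c'): new char, reset run to 1
  Position 12 ('c'): continues run of 'c', length=2
Longest run: 'b' with length 2

2


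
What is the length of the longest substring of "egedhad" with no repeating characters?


Input: "egedhad"
Sliding window (track last position of each char):
  Position 0 ('e'): window [0,0] length 1 -- new best
  Position 1 ('g'): window [0,1] length 2 -- new best
  Position 2 ('e'): repeat (last at 0), move window start to 1
  Position 2 ('e'): window [1,2] length 2
  Position 3 ('d'): window [1,3] length 3 -- new best
  Position 4 ('h'): window [1,4] length 4 -- new best
  Position 5 ('a'): window [1,5] length 5 -- new best
  Position 6 ('d'): repeat (last at 3), move window start to 4
  Position 6 ('d'): window [4,6] length 3
Longest substring with no repeats: "gedha" with length 5

5


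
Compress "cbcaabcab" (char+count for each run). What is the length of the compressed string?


Input: cbcaabcab
Runs:
  'c' x 1 => "c1"
  'b' x 1 => "b1"
  'c' x 1 => "c1"
  'a' x 2 => "a2"
  'b' x 1 => "b1"
  'c' x 1 => "c1"
  'a' x 1 => "a1"
  'b' x 1 => "b1"
Compressed: "c1b1c1a2b1c1a1b1"
Compressed length: 16

16


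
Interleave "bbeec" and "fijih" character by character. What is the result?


Interleaving "bbeec" and "fijih":
  Position 0: 'b' from first, 'f' from second => "bf"
  Position 1: 'b' from first, 'i' from second => "bi"
  Position 2: 'e' from first, 'j' from second => "ej"
  Position 3: 'e' from first, 'i' from second => "ei"
  Position 4: 'c' from first, 'h' from second => "ch"
Result: bfbiejeich

bfbiejeich


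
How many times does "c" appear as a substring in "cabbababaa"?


Searching for "c" in "cabbababaa"
Scanning each position:
  Position 0: "c" => MATCH
  Position 1: "a" => no
  Position 2: "b" => no
  Position 3: "b" => no
  Position 4: "a" => no
  Position 5: "b" => no
  Position 6: "a" => no
  Position 7: "b" => no
  Position 8: "a" => no
  Position 9: "a" => no
Total occurrences: 1

1


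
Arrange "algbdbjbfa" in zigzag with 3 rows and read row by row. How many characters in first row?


Zigzag "algbdbjbfa" into 3 rows:
Placing characters:
  'a' => row 0
  'l' => row 1
  'g' => row 2
  'b' => row 1
  'd' => row 0
  'b' => row 1
  'j' => row 2
  'b' => row 1
  'f' => row 0
  'a' => row 1
Rows:
  Row 0: "adf"
  Row 1: "lbbba"
  Row 2: "gj"
First row length: 3

3


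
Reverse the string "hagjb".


Input: hagjb
Reading characters right to left:
  Position 4: 'b'
  Position 3: 'j'
  Position 2: 'g'
  Position 1: 'a'
  Position 0: 'h'
Reversed: bjgah

bjgah


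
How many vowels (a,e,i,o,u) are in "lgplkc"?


Input: lgplkc
Checking each character:
  'l' at position 0: consonant
  'g' at position 1: consonant
  'p' at position 2: consonant
  'l' at position 3: consonant
  'k' at position 4: consonant
  'c' at position 5: consonant
Total vowels: 0

0


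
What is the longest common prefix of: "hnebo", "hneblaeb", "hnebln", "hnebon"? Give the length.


Words: hnebo, hneblaeb, hnebln, hnebon
  Position 0: all 'h' => match
  Position 1: all 'n' => match
  Position 2: all 'e' => match
  Position 3: all 'b' => match
  Position 4: ('o', 'l', 'l', 'o') => mismatch, stop
LCP = "hneb" (length 4)

4


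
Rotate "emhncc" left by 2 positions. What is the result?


Input: "emhncc", rotate left by 2
First 2 characters: "em"
Remaining characters: "hncc"
Concatenate remaining + first: "hncc" + "em" = "hnccem"

hnccem


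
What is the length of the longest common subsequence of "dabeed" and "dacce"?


LCS of "dabeed" and "dacce"
DP table:
           d    a    c    c    e
      0    0    0    0    0    0
  d   0    1    1    1    1    1
  a   0    1    2    2    2    2
  b   0    1    2    2    2    2
  e   0    1    2    2    2    3
  e   0    1    2    2    2    3
  d   0    1    2    2    2    3
LCS length = dp[6][5] = 3

3


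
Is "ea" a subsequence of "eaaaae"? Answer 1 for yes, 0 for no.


Check if "ea" is a subsequence of "eaaaae"
Greedy scan:
  Position 0 ('e'): matches sub[0] = 'e'
  Position 1 ('a'): matches sub[1] = 'a'
  Position 2 ('a'): no match needed
  Position 3 ('a'): no match needed
  Position 4 ('a'): no match needed
  Position 5 ('e'): no match needed
All 2 characters matched => is a subsequence

1


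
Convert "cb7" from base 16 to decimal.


Input: "cb7" in base 16
Positional expansion:
  Digit 'c' (value 12) x 16^2 = 3072
  Digit 'b' (value 11) x 16^1 = 176
  Digit '7' (value 7) x 16^0 = 7
Sum = 3255

3255


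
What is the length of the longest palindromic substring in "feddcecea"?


Input: "feddcecea"
Checking substrings for palindromes:
  [4:7] "cec" (len 3) => palindrome
  [5:8] "ece" (len 3) => palindrome
  [2:4] "dd" (len 2) => palindrome
Longest palindromic substring: "cec" with length 3

3


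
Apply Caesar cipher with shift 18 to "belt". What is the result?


Caesar cipher: shift "belt" by 18
  'b' (pos 1) + 18 = pos 19 = 't'
  'e' (pos 4) + 18 = pos 22 = 'w'
  'l' (pos 11) + 18 = pos 3 = 'd'
  't' (pos 19) + 18 = pos 11 = 'l'
Result: twdl

twdl


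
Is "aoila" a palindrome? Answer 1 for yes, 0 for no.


Input: aoila
Reversed: alioa
  Compare pos 0 ('a') with pos 4 ('a'): match
  Compare pos 1 ('o') with pos 3 ('l'): MISMATCH
Result: not a palindrome

0


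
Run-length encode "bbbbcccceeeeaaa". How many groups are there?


Input: bbbbcccceeeeaaa
Scanning for consecutive runs:
  Group 1: 'b' x 4 (positions 0-3)
  Group 2: 'c' x 4 (positions 4-7)
  Group 3: 'e' x 4 (positions 8-11)
  Group 4: 'a' x 3 (positions 12-14)
Total groups: 4

4


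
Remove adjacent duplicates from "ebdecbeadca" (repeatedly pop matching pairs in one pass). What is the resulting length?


Input: ebdecbeadca
Stack-based adjacent duplicate removal:
  Read 'e': push. Stack: e
  Read 'b': push. Stack: eb
  Read 'd': push. Stack: ebd
  Read 'e': push. Stack: ebde
  Read 'c': push. Stack: ebdec
  Read 'b': push. Stack: ebdecb
  Read 'e': push. Stack: ebdecbe
  Read 'a': push. Stack: ebdecbea
  Read 'd': push. Stack: ebdecbead
  Read 'c': push. Stack: ebdecbeadc
  Read 'a': push. Stack: ebdecbeadca
Final stack: "ebdecbeadca" (length 11)

11


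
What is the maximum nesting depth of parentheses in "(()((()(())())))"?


Input: "(()((()(())())))"
Tracking depth:
  Position 0 '(': depth becomes 1
  Position 1 '(': depth becomes 2
  Position 2 ')': depth becomes 1
  Position 3 '(': depth becomes 2
  Position 4 '(': depth becomes 3
  Position 5 '(': depth becomes 4
  Position 6 ')': depth becomes 3
  Position 7 '(': depth becomes 4
  Position 8 '(': depth becomes 5
  Position 9 ')': depth becomes 4
  Position 10 ')': depth becomes 3
  Position 11 '(': depth becomes 4
  Position 12 ')': depth becomes 3
  Position 13 ')': depth becomes 2
  Position 14 ')': depth becomes 1
  Position 15 ')': depth becomes 0
Maximum depth reached: 5

5


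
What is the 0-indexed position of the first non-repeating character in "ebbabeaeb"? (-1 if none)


Input: ebbabeaeb
Character frequencies:
  'a': 2
  'b': 4
  'e': 3
Scanning left to right for freq == 1:
  Position 0 ('e'): freq=3, skip
  Position 1 ('b'): freq=4, skip
  Position 2 ('b'): freq=4, skip
  Position 3 ('a'): freq=2, skip
  Position 4 ('b'): freq=4, skip
  Position 5 ('e'): freq=3, skip
  Position 6 ('a'): freq=2, skip
  Position 7 ('e'): freq=3, skip
  Position 8 ('b'): freq=4, skip
  No unique character found => answer = -1

-1


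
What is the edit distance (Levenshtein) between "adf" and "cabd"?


Computing edit distance: "adf" -> "cabd"
DP table:
           c    a    b    d
      0    1    2    3    4
  a   1    1    1    2    3
  d   2    2    2    2    2
  f   3    3    3    3    3
Edit distance = dp[3][4] = 3

3


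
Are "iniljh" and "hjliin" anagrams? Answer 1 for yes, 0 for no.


Strings: "iniljh", "hjliin"
Sorted first:  hiijln
Sorted second: hiijln
Sorted forms match => anagrams

1


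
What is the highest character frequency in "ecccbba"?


Input: ecccbba
Character counts:
  'a': 1
  'b': 2
  'c': 3
  'e': 1
Maximum frequency: 3

3


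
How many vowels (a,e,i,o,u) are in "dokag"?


Input: dokag
Checking each character:
  'd' at position 0: consonant
  'o' at position 1: vowel (running total: 1)
  'k' at position 2: consonant
  'a' at position 3: vowel (running total: 2)
  'g' at position 4: consonant
Total vowels: 2

2


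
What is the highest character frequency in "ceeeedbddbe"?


Input: ceeeedbddbe
Character counts:
  'b': 2
  'c': 1
  'd': 3
  'e': 5
Maximum frequency: 5

5


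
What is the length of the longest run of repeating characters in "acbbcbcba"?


Input: "acbbcbcba"
Scanning for longest run:
  Position 1 ('c'): new char, reset run to 1
  Position 2 ('b'): new char, reset run to 1
  Position 3 ('b'): continues run of 'b', length=2
  Position 4 ('c'): new char, reset run to 1
  Position 5 ('b'): new char, reset run to 1
  Position 6 ('c'): new char, reset run to 1
  Position 7 ('b'): new char, reset run to 1
  Position 8 ('a'): new char, reset run to 1
Longest run: 'b' with length 2

2


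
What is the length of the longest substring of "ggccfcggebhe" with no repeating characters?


Input: "ggccfcggebhe"
Sliding window (track last position of each char):
  Position 0 ('g'): window [0,0] length 1 -- new best
  Position 1 ('g'): repeat (last at 0), move window start to 1
  Position 1 ('g'): window [1,1] length 1
  Position 2 ('c'): window [1,2] length 2 -- new best
  Position 3 ('c'): repeat (last at 2), move window start to 3
  Position 3 ('c'): window [3,3] length 1
  Position 4 ('f'): window [3,4] length 2
  Position 5 ('c'): repeat (last at 3), move window start to 4
  Position 5 ('c'): window [4,5] length 2
  Position 6 ('g'): window [4,6] length 3 -- new best
  Position 7 ('g'): repeat (last at 6), move window start to 7
  Position 7 ('g'): window [7,7] length 1
  Position 8 ('e'): window [7,8] length 2
  Position 9 ('b'): window [7,9] length 3
  Position 10 ('h'): window [7,10] length 4 -- new best
  Position 11 ('e'): repeat (last at 8), move window start to 9
  Position 11 ('e'): window [9,11] length 3
Longest substring with no repeats: "gebh" with length 4

4


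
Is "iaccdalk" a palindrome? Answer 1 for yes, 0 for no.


Input: iaccdalk
Reversed: kladccai
  Compare pos 0 ('i') with pos 7 ('k'): MISMATCH
  Compare pos 1 ('a') with pos 6 ('l'): MISMATCH
  Compare pos 2 ('c') with pos 5 ('a'): MISMATCH
  Compare pos 3 ('c') with pos 4 ('d'): MISMATCH
Result: not a palindrome

0


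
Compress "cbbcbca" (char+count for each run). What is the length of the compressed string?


Input: cbbcbca
Runs:
  'c' x 1 => "c1"
  'b' x 2 => "b2"
  'c' x 1 => "c1"
  'b' x 1 => "b1"
  'c' x 1 => "c1"
  'a' x 1 => "a1"
Compressed: "c1b2c1b1c1a1"
Compressed length: 12

12


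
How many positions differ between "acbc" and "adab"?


Comparing "acbc" and "adab" position by position:
  Position 0: 'a' vs 'a' => same
  Position 1: 'c' vs 'd' => DIFFER
  Position 2: 'b' vs 'a' => DIFFER
  Position 3: 'c' vs 'b' => DIFFER
Positions that differ: 3

3


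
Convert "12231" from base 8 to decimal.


Input: "12231" in base 8
Positional expansion:
  Digit '1' (value 1) x 8^4 = 4096
  Digit '2' (value 2) x 8^3 = 1024
  Digit '2' (value 2) x 8^2 = 128
  Digit '3' (value 3) x 8^1 = 24
  Digit '1' (value 1) x 8^0 = 1
Sum = 5273

5273


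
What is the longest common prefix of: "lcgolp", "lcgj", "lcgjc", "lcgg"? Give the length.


Words: lcgolp, lcgj, lcgjc, lcgg
  Position 0: all 'l' => match
  Position 1: all 'c' => match
  Position 2: all 'g' => match
  Position 3: ('o', 'j', 'j', 'g') => mismatch, stop
LCP = "lcg" (length 3)

3


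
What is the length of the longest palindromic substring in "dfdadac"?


Input: "dfdadac"
Checking substrings for palindromes:
  [0:3] "dfd" (len 3) => palindrome
  [2:5] "dad" (len 3) => palindrome
  [3:6] "ada" (len 3) => palindrome
Longest palindromic substring: "dfd" with length 3

3


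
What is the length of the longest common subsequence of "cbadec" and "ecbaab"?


LCS of "cbadec" and "ecbaab"
DP table:
           e    c    b    a    a    b
      0    0    0    0    0    0    0
  c   0    0    1    1    1    1    1
  b   0    0    1    2    2    2    2
  a   0    0    1    2    3    3    3
  d   0    0    1    2    3    3    3
  e   0    1    1    2    3    3    3
  c   0    1    2    2    3    3    3
LCS length = dp[6][6] = 3

3


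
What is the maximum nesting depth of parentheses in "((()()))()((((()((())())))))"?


Input: "((()()))()((((()((())())))))"
Tracking depth:
  Position 0 '(': depth becomes 1
  Position 1 '(': depth becomes 2
  Position 2 '(': depth becomes 3
  Position 3 ')': depth becomes 2
  Position 4 '(': depth becomes 3
  Position 5 ')': depth becomes 2
  Position 6 ')': depth becomes 1
  Position 7 ')': depth becomes 0
  Position 8 '(': depth becomes 1
  Position 9 ')': depth becomes 0
  Position 10 '(': depth becomes 1
  Position 11 '(': depth becomes 2
  Position 12 '(': depth becomes 3
  Position 13 '(': depth becomes 4
  Position 14 '(': depth becomes 5
  Position 15 ')': depth becomes 4
  Position 16 '(': depth becomes 5
  Position 17 '(': depth becomes 6
  Position 18 '(': depth becomes 7
  Position 19 ')': depth becomes 6
  Position 20 ')': depth becomes 5
  Position 21 '(': depth becomes 6
  Position 22 ')': depth becomes 5
  Position 23 ')': depth becomes 4
  Position 24 ')': depth becomes 3
  Position 25 ')': depth becomes 2
  Position 26 ')': depth becomes 1
  Position 27 ')': depth becomes 0
Maximum depth reached: 7

7


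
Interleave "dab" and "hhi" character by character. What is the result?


Interleaving "dab" and "hhi":
  Position 0: 'd' from first, 'h' from second => "dh"
  Position 1: 'a' from first, 'h' from second => "ah"
  Position 2: 'b' from first, 'i' from second => "bi"
Result: dhahbi

dhahbi


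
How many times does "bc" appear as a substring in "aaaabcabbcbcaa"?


Searching for "bc" in "aaaabcabbcbcaa"
Scanning each position:
  Position 0: "aa" => no
  Position 1: "aa" => no
  Position 2: "aa" => no
  Position 3: "ab" => no
  Position 4: "bc" => MATCH
  Position 5: "ca" => no
  Position 6: "ab" => no
  Position 7: "bb" => no
  Position 8: "bc" => MATCH
  Position 9: "cb" => no
  Position 10: "bc" => MATCH
  Position 11: "ca" => no
  Position 12: "aa" => no
Total occurrences: 3

3


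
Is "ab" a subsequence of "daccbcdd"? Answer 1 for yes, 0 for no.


Check if "ab" is a subsequence of "daccbcdd"
Greedy scan:
  Position 0 ('d'): no match needed
  Position 1 ('a'): matches sub[0] = 'a'
  Position 2 ('c'): no match needed
  Position 3 ('c'): no match needed
  Position 4 ('b'): matches sub[1] = 'b'
  Position 5 ('c'): no match needed
  Position 6 ('d'): no match needed
  Position 7 ('d'): no match needed
All 2 characters matched => is a subsequence

1


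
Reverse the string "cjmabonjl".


Input: cjmabonjl
Reading characters right to left:
  Position 8: 'l'
  Position 7: 'j'
  Position 6: 'n'
  Position 5: 'o'
  Position 4: 'b'
  Position 3: 'a'
  Position 2: 'm'
  Position 1: 'j'
  Position 0: 'c'
Reversed: ljnobamjc

ljnobamjc


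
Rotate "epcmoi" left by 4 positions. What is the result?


Input: "epcmoi", rotate left by 4
First 4 characters: "epcm"
Remaining characters: "oi"
Concatenate remaining + first: "oi" + "epcm" = "oiepcm"

oiepcm


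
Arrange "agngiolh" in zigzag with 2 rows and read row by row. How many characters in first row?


Zigzag "agngiolh" into 2 rows:
Placing characters:
  'a' => row 0
  'g' => row 1
  'n' => row 0
  'g' => row 1
  'i' => row 0
  'o' => row 1
  'l' => row 0
  'h' => row 1
Rows:
  Row 0: "anil"
  Row 1: "ggoh"
First row length: 4

4


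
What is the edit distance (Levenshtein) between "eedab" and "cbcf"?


Computing edit distance: "eedab" -> "cbcf"
DP table:
           c    b    c    f
      0    1    2    3    4
  e   1    1    2    3    4
  e   2    2    2    3    4
  d   3    3    3    3    4
  a   4    4    4    4    4
  b   5    5    4    5    5
Edit distance = dp[5][4] = 5

5


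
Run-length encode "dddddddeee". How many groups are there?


Input: dddddddeee
Scanning for consecutive runs:
  Group 1: 'd' x 7 (positions 0-6)
  Group 2: 'e' x 3 (positions 7-9)
Total groups: 2

2


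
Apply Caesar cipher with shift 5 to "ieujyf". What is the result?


Caesar cipher: shift "ieujyf" by 5
  'i' (pos 8) + 5 = pos 13 = 'n'
  'e' (pos 4) + 5 = pos 9 = 'j'
  'u' (pos 20) + 5 = pos 25 = 'z'
  'j' (pos 9) + 5 = pos 14 = 'o'
  'y' (pos 24) + 5 = pos 3 = 'd'
  'f' (pos 5) + 5 = pos 10 = 'k'
Result: njzodk

njzodk


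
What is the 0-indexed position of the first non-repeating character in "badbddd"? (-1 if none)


Input: badbddd
Character frequencies:
  'a': 1
  'b': 2
  'd': 4
Scanning left to right for freq == 1:
  Position 0 ('b'): freq=2, skip
  Position 1 ('a'): unique! => answer = 1

1


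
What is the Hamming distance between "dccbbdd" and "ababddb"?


Comparing "dccbbdd" and "ababddb" position by position:
  Position 0: 'd' vs 'a' => differ
  Position 1: 'c' vs 'b' => differ
  Position 2: 'c' vs 'a' => differ
  Position 3: 'b' vs 'b' => same
  Position 4: 'b' vs 'd' => differ
  Position 5: 'd' vs 'd' => same
  Position 6: 'd' vs 'b' => differ
Total differences (Hamming distance): 5

5


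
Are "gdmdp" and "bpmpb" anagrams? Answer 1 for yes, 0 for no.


Strings: "gdmdp", "bpmpb"
Sorted first:  ddgmp
Sorted second: bbmpp
Differ at position 0: 'd' vs 'b' => not anagrams

0


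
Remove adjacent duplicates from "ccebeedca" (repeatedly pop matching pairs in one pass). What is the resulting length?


Input: ccebeedca
Stack-based adjacent duplicate removal:
  Read 'c': push. Stack: c
  Read 'c': matches stack top 'c' => pop. Stack: (empty)
  Read 'e': push. Stack: e
  Read 'b': push. Stack: eb
  Read 'e': push. Stack: ebe
  Read 'e': matches stack top 'e' => pop. Stack: eb
  Read 'd': push. Stack: ebd
  Read 'c': push. Stack: ebdc
  Read 'a': push. Stack: ebdca
Final stack: "ebdca" (length 5)

5


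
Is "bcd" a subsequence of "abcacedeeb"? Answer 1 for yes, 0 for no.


Check if "bcd" is a subsequence of "abcacedeeb"
Greedy scan:
  Position 0 ('a'): no match needed
  Position 1 ('b'): matches sub[0] = 'b'
  Position 2 ('c'): matches sub[1] = 'c'
  Position 3 ('a'): no match needed
  Position 4 ('c'): no match needed
  Position 5 ('e'): no match needed
  Position 6 ('d'): matches sub[2] = 'd'
  Position 7 ('e'): no match needed
  Position 8 ('e'): no match needed
  Position 9 ('b'): no match needed
All 3 characters matched => is a subsequence

1
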